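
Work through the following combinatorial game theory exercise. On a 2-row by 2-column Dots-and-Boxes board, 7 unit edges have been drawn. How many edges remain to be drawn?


Grid: 2 x 2 boxes, i.e. 3 rows and 3 columns of dots.
Horizontal edges: (rows + 1) * cols = 3 * 2 = 6
Vertical edges: rows * (cols + 1) = 2 * 3 = 6
Total edges: 6 + 6 = 12
Edges drawn: 7
Remaining: 12 - 7 = 5

5


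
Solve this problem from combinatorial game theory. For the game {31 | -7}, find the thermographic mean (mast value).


Game = {31 | -7}, a switch {a | b} with numbers a > b.
Its thermograph has left wall a - t and right wall b + t, which meet at t = (a - b)/2, where both equal (a + b)/2. So the mast (mean value) is at (a + b)/2.
Mean = (31 + (-7))/2 = 24/2 = 12

12


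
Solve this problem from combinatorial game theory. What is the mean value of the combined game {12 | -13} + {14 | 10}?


G1 = {12 | -13}, G2 = {14 | 10}
Each is a switch {a | b} with numbers a > b; its mean value is (a + b)/2, and mean value is additive over game sums: m(G1 + G2) = m(G1) + m(G2).
Mean of G1 = (12 + (-13))/2 = -1/2 = -1/2
Mean of G2 = (14 + (10))/2 = 24/2 = 12
Mean of G1 + G2 = -1/2 + 12 = 23/2

23/2


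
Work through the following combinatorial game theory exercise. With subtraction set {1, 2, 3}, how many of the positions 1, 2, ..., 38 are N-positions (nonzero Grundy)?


Subtraction set S = {1, 2, 3}, so G(n) = n mod 4.
G(n) = 0 when n is a multiple of 4.
Multiples of 4 in [1, 38]: 9
N-positions (nonzero Grundy) = 38 - 9 = 29

29


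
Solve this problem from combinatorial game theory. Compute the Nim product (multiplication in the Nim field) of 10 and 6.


Nim multiplication is bilinear over XOR: (u XOR v) * w = (u*w) XOR (v*w).
So we split each operand into its bit components and XOR the pairwise Nim products.
10 = 2 + 8 (as XOR of powers of 2).
6 = 2 + 4 (as XOR of powers of 2).
Using the standard Nim-product table on single bits:
  2*2 = 3,   2*4 = 8,   2*8 = 12,
  4*4 = 6,   4*8 = 11,  8*8 = 13,
and  1*x = x (identity), k*l = l*k (commutative).
Pairwise Nim products:
  2 * 2 = 3
  2 * 4 = 8
  8 * 2 = 12
  8 * 4 = 11
XOR them: 3 XOR 8 XOR 12 XOR 11 = 12.
Result: 10 * 6 = 12 (in Nim).

12


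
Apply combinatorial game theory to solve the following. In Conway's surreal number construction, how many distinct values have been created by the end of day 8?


Day 0: {|} = 0 is born. Count = 1.
Day n: the number of surreal numbers born by day n is 2^(n+1) - 1.
By day 0: 2^1 - 1 = 1
By day 1: 2^2 - 1 = 3
By day 2: 2^3 - 1 = 7
By day 3: 2^4 - 1 = 15
By day 4: 2^5 - 1 = 31
By day 5: 2^6 - 1 = 63
By day 6: 2^7 - 1 = 127
By day 7: 2^8 - 1 = 255
By day 8: 2^9 - 1 = 511
By day 8: 511 surreal numbers.

511


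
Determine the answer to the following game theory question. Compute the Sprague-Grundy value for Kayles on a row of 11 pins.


Kayles: a move removes 1 or 2 adjacent pins from a contiguous row.
Removing pins from a row of k leaves two independent rows (a, b) with a + b = k - 1 (one pin) or a + b = k - 2 (two pins); an end removal gives a = 0.
By Sprague-Grundy, G(k) = mex{ G(a) XOR G(b) } over all these splits. G(0) = 0.
G(1): splits (0,0):0^0=0 -> mex({0}) = 1
G(2): splits (0,1):0^1=1 (0,0):0^0=0 -> mex({0, 1}) = 2
G(3): splits (0,2):0^2=2 (1,1):1^1=0 (0,1):0^1=1 -> mex({0, 1, 2}) = 3
G(4): splits (0,3):0^3=3 (1,2):1^2=3 (0,2):0^2=2 (1,1):1^1=0 -> mex({0, 2, 3}) = 1
G(5): splits (0,4):0^1=1 (1,3):1^3=2 (2,2):2^2=0 (0,3):0^3=3 (1,2):1^2=3 -> mex({0, 1, 2, 3}) = 4
G(6) = mex({0, 1, 2, 4}) = 3
G(7) = mex({0, 1, 3, 4, 5}) = 2
G(8) = mex({0, 2, 3, 5, 6}) = 1
G(9) = mex({0, 1, 2, 3, 6, 7}) = 4
G(10) = mex({0, 1, 3, 4, 5, 7}) = 2
G(11) = mex({0, 1, 2, 3, 4, 5}) = 6
Therefore G(11) = 6.

6


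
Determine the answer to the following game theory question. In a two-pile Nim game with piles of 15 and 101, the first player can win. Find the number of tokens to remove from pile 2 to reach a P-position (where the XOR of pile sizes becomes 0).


Piles: 15 and 101
Current XOR: 15 XOR 101 = 106 (non-zero, so this is an N-position).
To make the XOR zero, we need to find a move that balances the piles.
For pile 2 (size 101): target = 101 XOR 106 = 15
We reduce pile 2 from 101 to 15.
Tokens removed: 101 - 15 = 86
Verification: 15 XOR 15 = 0

86


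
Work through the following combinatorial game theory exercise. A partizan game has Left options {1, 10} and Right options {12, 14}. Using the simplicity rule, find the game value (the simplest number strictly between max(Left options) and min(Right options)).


Left options: {1, 10}, max = 10
Right options: {12, 14}, min = 12
All options are numbers and max(Left) < min(Right), so by the simplicity theorem the value is the simplest (earliest-born) number strictly between 10 and 12.
The only integer strictly between 10 and 12 is 11.
No non-integer in the interval can be simpler: if x is a non-integer in the interval, then floor(x) or ceil(x) also lies in the interval (the interval contains an integer), and both are proper prefixes of x's sign expansion, i.e. born earlier. So the game value is 11.
Game value = 11

11


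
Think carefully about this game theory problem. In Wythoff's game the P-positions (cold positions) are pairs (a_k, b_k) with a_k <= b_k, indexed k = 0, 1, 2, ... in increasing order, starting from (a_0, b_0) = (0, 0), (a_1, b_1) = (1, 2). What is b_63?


By Wythoff's theorem, a_k = floor(k * phi) and b_k = floor(k * phi^2) = a_k + k, where phi = (1 + sqrt(5))/2 is the golden ratio.
phi = (1 + sqrt(5))/2 = 1.618034
phi^2 = phi + 1 = 2.618034
k = 63
k * phi^2 = 63 * 2.618034 = 164.936141
b_63 = floor(k * phi^2) = 164 (check: a_63 + k = 101 + 63 = 164)

164


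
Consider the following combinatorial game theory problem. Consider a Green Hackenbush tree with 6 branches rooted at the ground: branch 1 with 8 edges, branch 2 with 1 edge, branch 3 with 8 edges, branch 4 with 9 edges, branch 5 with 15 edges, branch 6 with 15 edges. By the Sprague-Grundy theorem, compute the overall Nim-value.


The tree has 6 branches from the ground vertex.
In Green Hackenbush, the Nim-value of a simple path of length k is k.
Branch 1: length 8, Nim-value = 8
Branch 2: length 1, Nim-value = 1
Branch 3: length 8, Nim-value = 8
Branch 4: length 9, Nim-value = 9
Branch 5: length 15, Nim-value = 15
Branch 6: length 15, Nim-value = 15
Total Nim-value = XOR of all branch values:
0 XOR 8 = 8
8 XOR 1 = 9
9 XOR 8 = 1
1 XOR 9 = 8
8 XOR 15 = 7
7 XOR 15 = 8
Nim-value of the tree = 8

8


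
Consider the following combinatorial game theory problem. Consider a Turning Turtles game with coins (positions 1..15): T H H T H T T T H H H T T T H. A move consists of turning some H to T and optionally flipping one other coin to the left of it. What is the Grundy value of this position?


Coins: T H H T H T T T H H H T T T H
Key fact: a single head at position k behaves exactly like a Nim heap of size k (turning it to T and optionally flipping a coin at j < k corresponds to moving the heap from k to j, or to 0), and heads combine as a disjunctive sum (two heads at the same place would cancel, matching j XOR j = 0). So the Nim-value is the XOR of the 1-indexed positions of the heads.
Face-up positions (1-indexed): [2, 3, 5, 9, 10, 11, 15]
XOR 0 with 2: 0 XOR 2 = 2
XOR 2 with 3: 2 XOR 3 = 1
XOR 1 with 5: 1 XOR 5 = 4
XOR 4 with 9: 4 XOR 9 = 13
XOR 13 with 10: 13 XOR 10 = 7
XOR 7 with 11: 7 XOR 11 = 12
XOR 12 with 15: 12 XOR 15 = 3
Nim-value = 3

3


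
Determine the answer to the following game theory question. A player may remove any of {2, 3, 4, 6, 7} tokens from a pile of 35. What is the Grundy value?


The subtraction set is S = {2, 3, 4, 6, 7}.
G(k) = mex{ G(k - s) : s in S, s <= k }. We compute iteratively: G(0) = 0.
G(1) = mex({}) = 0
G(2) = mex({0}) = 1
G(3) = mex({0}) = 1
G(4) = mex({0, 1}) = 2
G(5) = mex({0, 1}) = 2
G(6) = mex({0, 1, 2}) = 3
G(7) = mex({0, 1, 2}) = 3
G(8) = mex({0, 1, 2, 3}) = 4
G(9) = mex({1, 2, 3}) = 0
G(10) = mex({1, 2, 3, 4}) = 0
G(11) = mex({0, 2, 3, 4}) = 1
G(12) = mex({0, 2, 3, 4}) = 1
G(13) = mex({0, 1, 3}) = 2
G(14) = mex({0, 1, 3, 4}) = 2
G(15) = mex({0, 1, 2, 4}) = 3
Observe that G(9)..G(15) = 0, 0, 1, 1, 2, 2, 3 repeats G(0)..G(6) = 0, 0, 1, 1, 2, 2, 3.
For k >= max(S) = 7, G(k) is determined by the previous 7 values G(k-7)..G(k-1); a window of 7 consecutive values has recurred shifted by 9, so by induction G(k + 9) = G(k) for all k >= 0: the sequence is periodic from the start with period 9.
One period: G(0..8) = 0, 0, 1, 1, 2, 2, 3, 3, 4.
35 mod 9 = 8, so G(35) = G(8) = 4.

4


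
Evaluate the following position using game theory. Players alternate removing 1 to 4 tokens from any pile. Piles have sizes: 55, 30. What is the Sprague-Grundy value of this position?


Subtraction set: {1, 2, 3, 4}
For this subtraction set, G(n) = n mod 5 (period = max + 1 = 5).
Pile 1 (size 55): G(55) = 55 mod 5 = 0
Pile 2 (size 30): G(30) = 30 mod 5 = 0
Total Grundy value = XOR of all: 0 XOR 0 = 0

0


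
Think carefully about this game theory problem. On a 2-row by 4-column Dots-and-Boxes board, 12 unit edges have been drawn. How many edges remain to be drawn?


Grid: 2 x 4 boxes, i.e. 3 rows and 5 columns of dots.
Horizontal edges: (rows + 1) * cols = 3 * 4 = 12
Vertical edges: rows * (cols + 1) = 2 * 5 = 10
Total edges: 12 + 10 = 22
Edges drawn: 12
Remaining: 22 - 12 = 10

10


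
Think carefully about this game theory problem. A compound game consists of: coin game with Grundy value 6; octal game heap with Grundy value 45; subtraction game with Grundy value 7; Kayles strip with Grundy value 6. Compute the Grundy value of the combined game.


By the Sprague-Grundy theorem, the Grundy value of a sum of games is the XOR of individual Grundy values.
coin game: Grundy value = 6. Running XOR: 0 XOR 6 = 6
octal game heap: Grundy value = 45. Running XOR: 6 XOR 45 = 43
subtraction game: Grundy value = 7. Running XOR: 43 XOR 7 = 44
Kayles strip: Grundy value = 6. Running XOR: 44 XOR 6 = 42
The combined Grundy value is 42.

42


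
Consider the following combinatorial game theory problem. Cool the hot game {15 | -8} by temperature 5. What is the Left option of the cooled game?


Original game: {15 | -8} (a switch {a | b} with a > b).
Cooling by t (for t below the temperature (a - b)/2 = 23/2) taxes each move by t: {a | b} cooled by t is {a - t | b + t}.
Cooling amount: t = 5
Cooled Left option: 15 - 5 = 10
Cooled Right option: -8 + 5 = -3
Cooled game: {10 | -3}
Left option = 10

10


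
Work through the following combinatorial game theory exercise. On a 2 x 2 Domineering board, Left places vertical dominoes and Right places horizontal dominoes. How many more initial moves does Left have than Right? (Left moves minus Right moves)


Board is 2 x 2 (rows x cols).
Left (vertical) placements: (rows-1) * cols = 1 * 2 = 2
Right (horizontal) placements: rows * (cols-1) = 2 * 1 = 2
Advantage = Left - Right = 2 - 2 = 0

0


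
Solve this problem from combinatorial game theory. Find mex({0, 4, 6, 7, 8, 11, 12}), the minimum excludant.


Set = {0, 4, 6, 7, 8, 11, 12}
0 is in the set.
1 is NOT in the set. This is the mex.
mex = 1

1


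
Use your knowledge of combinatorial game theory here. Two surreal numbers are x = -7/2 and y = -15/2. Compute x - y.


x = -7/2, y = -15/2
Converting to common denominator: 2
x = -7/2, y = -15/2
x - y = -7/2 - -15/2 = 4

4


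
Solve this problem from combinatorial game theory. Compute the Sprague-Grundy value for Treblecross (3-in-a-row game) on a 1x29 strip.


Treblecross: place X on empty cells; 3-in-a-row wins.
Playing within two cells of an existing X lets the opponent win at once, so sensible play treats the cells i-2..i+2 around each X as dead. The player left with no safe cell loses, so this is a normal-play take-away game on strips of safe cells.
Placing X at cell i (0-indexed) of a strip of k safe cells leaves independent strips of sizes max(0, i-2) and max(0, k-i-3). Hence G(k) = mex{ G(max(0,i-2)) XOR G(max(0,k-i-3)) : 0 <= i < k }, with G(0) = 0.
G(1): splits (0,0):0^0=0 -> mex({0}) = 1
G(2): splits (0,0):0^0=0 -> mex({0}) = 1
G(3): splits (0,0):0^0=0 -> mex({0}) = 1
G(4): splits (0,1):0^1=1 (0,0):0^0=0 -> mex({0, 1}) = 2
G(5): splits (0,2):0^1=1 (0,1):0^1=1 (0,0):0^0=0 -> mex({0, 1}) = 2
G(6) = mex({1}) = 0
G(7) = mex({0, 1, 2}) = 3
G(8) = mex({0, 1, 2}) = 3
G(9) = mex({0, 2}) = 1
G(10) = mex({0, 2, 3}) = 1
G(11) = mex({0, 3}) = 1
G(12) = mex({1, 3}) = 0
G(13) = mex({0, 1, 2, 3}) = 4
G(14) = mex({0, 1, 2}) = 3
G(15) = mex({0, 1, 2}) = 3
G(16) = mex({0, 1, 2, 4}) = 3
G(17) = mex({0, 1, 3, 4}) = 2
G(18) = mex({0, 1, 3, 4}) = 2
G(19) = mex({0, 1, 3, 5}) = 2
G(20) = mex({0, 1, 2, 3, 5}) = 4
G(21) = mex({0, 1, 2, 3, 5}) = 4
G(22) = mex({1, 2, 6}) = 0
G(23) = mex({0, 1, 2, 3, 4, 6}) = 5
G(24) = mex({0, 1, 2, 3, 4}) = 5
G(25) = mex({0, 1, 3, 4, 7}) = 2
G(26) = mex({0, 1, 3, 4, 5, 7}) = 2
G(27) = mex({0, 1, 3, 5}) = 2
G(28) = mex({0, 1, 2, 5}) = 3
G(29) = mex({0, 1, 2, 4, 5, 6}) = 3
Therefore G(29) = 3.

3


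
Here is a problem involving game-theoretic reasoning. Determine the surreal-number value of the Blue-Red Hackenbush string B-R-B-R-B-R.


Edges (from ground): B-R-B-R-B-R
By Berlekamp's sign-expansion rule, a Blue-Red Hackenbush stalk has the value of the surreal number whose sign sequence is the edge sequence with B -> + and R -> -.
Sign sequence: +-+-+-
Trace the sign expansion in the surreal number tree, starting from 0:
Edge 1: B (sign +) -> bounds (0, +inf), value = 1
Edge 2: R (sign -) -> bounds (0, 1), value = 1/2
Edge 3: B (sign +) -> bounds (1/2, 1), value = 3/4
Edge 4: R (sign -) -> bounds (1/2, 3/4), value = 5/8
Edge 5: B (sign +) -> bounds (5/8, 3/4), value = 11/16
Edge 6: R (sign -) -> bounds (5/8, 11/16), value = 21/32
Game value = 21/32

21/32


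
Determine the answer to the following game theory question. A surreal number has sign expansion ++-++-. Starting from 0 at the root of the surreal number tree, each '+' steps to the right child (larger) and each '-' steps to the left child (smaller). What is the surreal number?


Sign expansion: ++-++-
Rule: track bounds (lo, hi), initially (-inf, +inf). On '+', the current value becomes lo and we move to the simplest number in (value, hi): value + 1 if hi = +inf, otherwise the midpoint (value + hi)/2. On '-', the current value becomes hi and we move to value - 1 if lo = -inf, otherwise the midpoint (lo + value)/2.
Start at 0.
Step 1: sign = +, move right. Bounds: (0, +inf). Value = 1
Step 2: sign = +, move right. Bounds: (1, +inf). Value = 2
Step 3: sign = -, move left. Bounds: (1, 2). Value = 3/2
Step 4: sign = +, move right. Bounds: (3/2, 2). Value = 7/4
Step 5: sign = +, move right. Bounds: (7/4, 2). Value = 15/8
Step 6: sign = -, move left. Bounds: (7/4, 15/8). Value = 29/16
The surreal number with sign expansion ++-++- is 29/16.

29/16


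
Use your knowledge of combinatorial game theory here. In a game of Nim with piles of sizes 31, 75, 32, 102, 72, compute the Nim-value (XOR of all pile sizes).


We need the XOR (exclusive or) of all pile sizes.
After XOR-ing pile 1 (size 31): 0 XOR 31 = 31
After XOR-ing pile 2 (size 75): 31 XOR 75 = 84
After XOR-ing pile 3 (size 32): 84 XOR 32 = 116
After XOR-ing pile 4 (size 102): 116 XOR 102 = 18
After XOR-ing pile 5 (size 72): 18 XOR 72 = 90
The Nim-value of this position is 90.

90


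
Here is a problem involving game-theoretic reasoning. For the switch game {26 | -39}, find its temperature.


The game is {26 | -39}, a switch {a | b} with numbers a > b.
Cooling {a | b} by t gives {a - t | b + t}, which stops being hot when a - t = b + t, i.e. at t = (a - b)/2. So the temperature of a switch is (a - b)/2.
Temperature = (Left option - Right option) / 2
= (26 - (-39)) / 2
= 65 / 2
= 65/2

65/2


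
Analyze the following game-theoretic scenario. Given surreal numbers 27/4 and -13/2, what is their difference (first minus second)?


x = 27/4, y = -13/2
Converting to common denominator: 4
x = 27/4, y = -26/4
x - y = 27/4 - -13/2 = 53/4

53/4


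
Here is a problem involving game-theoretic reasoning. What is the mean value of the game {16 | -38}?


Game = {16 | -38}, a switch {a | b} with numbers a > b.
Its thermograph has left wall a - t and right wall b + t, which meet at t = (a - b)/2, where both equal (a + b)/2. So the mast (mean value) is at (a + b)/2.
Mean = (16 + (-38))/2 = -22/2 = -11

-11


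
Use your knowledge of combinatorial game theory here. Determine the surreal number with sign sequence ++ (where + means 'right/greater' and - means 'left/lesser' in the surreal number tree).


Sign expansion: ++
Rule: track bounds (lo, hi), initially (-inf, +inf). On '+', the current value becomes lo and we move to the simplest number in (value, hi): value + 1 if hi = +inf, otherwise the midpoint (value + hi)/2. On '-', the current value becomes hi and we move to value - 1 if lo = -inf, otherwise the midpoint (lo + value)/2.
Start at 0.
Step 1: sign = +, move right. Bounds: (0, +inf). Value = 1
Step 2: sign = +, move right. Bounds: (1, +inf). Value = 2
The surreal number with sign expansion ++ is 2.

2


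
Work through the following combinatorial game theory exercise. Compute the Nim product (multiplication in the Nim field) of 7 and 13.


Nim multiplication is bilinear over XOR: (u XOR v) * w = (u*w) XOR (v*w).
So we split each operand into its bit components and XOR the pairwise Nim products.
7 = 1 + 2 + 4 (as XOR of powers of 2).
13 = 1 + 4 + 8 (as XOR of powers of 2).
Using the standard Nim-product table on single bits:
  2*2 = 3,   2*4 = 8,   2*8 = 12,
  4*4 = 6,   4*8 = 11,  8*8 = 13,
and  1*x = x (identity), k*l = l*k (commutative).
Pairwise Nim products:
  1 * 1 = 1
  1 * 4 = 4
  1 * 8 = 8
  2 * 1 = 2
  2 * 4 = 8
  2 * 8 = 12
  4 * 1 = 4
  4 * 4 = 6
  4 * 8 = 11
XOR them: 1 XOR 4 XOR 8 XOR 2 XOR 8 XOR 12 XOR 4 XOR 6 XOR 11 = 2.
Result: 7 * 13 = 2 (in Nim).

2


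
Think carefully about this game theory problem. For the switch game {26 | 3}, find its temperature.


The game is {26 | 3}, a switch {a | b} with numbers a > b.
Cooling {a | b} by t gives {a - t | b + t}, which stops being hot when a - t = b + t, i.e. at t = (a - b)/2. So the temperature of a switch is (a - b)/2.
Temperature = (Left option - Right option) / 2
= (26 - (3)) / 2
= 23 / 2
= 23/2

23/2


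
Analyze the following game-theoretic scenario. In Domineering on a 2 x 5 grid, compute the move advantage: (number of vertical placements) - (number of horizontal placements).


Board is 2 x 5 (rows x cols).
Left (vertical) placements: (rows-1) * cols = 1 * 5 = 5
Right (horizontal) placements: rows * (cols-1) = 2 * 4 = 8
Advantage = Left - Right = 5 - 8 = -3

-3


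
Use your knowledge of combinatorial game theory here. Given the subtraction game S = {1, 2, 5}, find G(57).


The subtraction set is S = {1, 2, 5}.
G(k) = mex{ G(k - s) : s in S, s <= k }. We compute iteratively: G(0) = 0.
G(1) = mex({0}) = 1
G(2) = mex({0, 1}) = 2
G(3) = mex({1, 2}) = 0
G(4) = mex({0, 2}) = 1
G(5) = mex({0, 1}) = 2
G(6) = mex({1, 2}) = 0
G(7) = mex({0, 2}) = 1
Observe that G(3)..G(7) = 0, 1, 2, 0, 1 repeats G(0)..G(4) = 0, 1, 2, 0, 1.
For k >= max(S) = 5, G(k) is determined by the previous 5 values G(k-5)..G(k-1); a window of 5 consecutive values has recurred shifted by 3, so by induction G(k + 3) = G(k) for all k >= 0: the sequence is periodic from the start with period 3.
One period: G(0..2) = 0, 1, 2.
57 mod 3 = 0, so G(57) = G(0) = 0.

0


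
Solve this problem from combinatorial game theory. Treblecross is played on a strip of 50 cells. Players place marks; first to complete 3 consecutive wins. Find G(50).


Treblecross: place X on empty cells; 3-in-a-row wins.
Playing within two cells of an existing X lets the opponent win at once, so sensible play treats the cells i-2..i+2 around each X as dead. The player left with no safe cell loses, so this is a normal-play take-away game on strips of safe cells.
Placing X at cell i (0-indexed) of a strip of k safe cells leaves independent strips of sizes max(0, i-2) and max(0, k-i-3). Hence G(k) = mex{ G(max(0,i-2)) XOR G(max(0,k-i-3)) : 0 <= i < k }, with G(0) = 0.
G(1): splits (0,0):0^0=0 -> mex({0}) = 1
G(2): splits (0,0):0^0=0 -> mex({0}) = 1
G(3): splits (0,0):0^0=0 -> mex({0}) = 1
G(4): splits (0,1):0^1=1 (0,0):0^0=0 -> mex({0, 1}) = 2
G(5): splits (0,2):0^1=1 (0,1):0^1=1 (0,0):0^0=0 -> mex({0, 1}) = 2
G(6) = mex({1}) = 0
G(7) = mex({0, 1, 2}) = 3
G(8) = mex({0, 1, 2}) = 3
G(9) = mex({0, 2}) = 1
G(10) = mex({0, 2, 3}) = 1
G(11) = mex({0, 3}) = 1
G(12) = mex({1, 3}) = 0
G(13) = mex({0, 1, 2, 3}) = 4
G(14) = mex({0, 1, 2}) = 3
G(15) = mex({0, 1, 2}) = 3
G(16) = mex({0, 1, 2, 4}) = 3
G(17) = mex({0, 1, 3, 4}) = 2
G(18) = mex({0, 1, 3, 4}) = 2
G(19) = mex({0, 1, 3, 5}) = 2
G(20) = mex({0, 1, 2, 3, 5}) = 4
G(21) = mex({0, 1, 2, 3, 5}) = 4
G(22) = mex({1, 2, 6}) = 0
G(23) = mex({0, 1, 2, 3, 4, 6}) = 5
G(24) = mex({0, 1, 2, 3, 4}) = 5
G(25) = mex({0, 1, 3, 4, 7}) = 2
G(26) = mex({0, 1, 3, 4, 5, 7}) = 2
G(27) = mex({0, 1, 3, 5}) = 2
G(28) = mex({0, 1, 2, 5}) = 3
G(29) = mex({0, 1, 2, 4, 5, 6}) = 3
G(30) = mex({1, 2, 4, 6}) = 0
G(31) = mex({0, 1, 2, 3, 4, 6}) = 5
G(32) = mex({1, 2, 3, 4, 7}) = 0
G(33) = mex({0, 3, 7}) = 1
G(34) = mex({0, 2, 3, 5, 7}) = 1
G(35) = mex({0, 2, 3, 5, 6}) = 1
G(36) = mex({0, 1, 2, 5, 6}) = 3
G(37) = mex({0, 1, 2, 4, 5, 6}) = 3
G(38) = mex({0, 1, 2, 4}) = 3
G(39) = mex({0, 1, 2, 3, 4, 7}) = 5
G(40) = mex({0, 1, 2, 3, 4, 5, 7}) = 6
G(41) = mex({0, 1, 2, 3, 5, 7}) = 4
G(42) = mex({0, 1, 2, 3, 5, 6, 7}) = 4
G(43) = mex({0, 2, 3, 5, 6}) = 1
G(44) = mex({1, 2, 3, 4, 5, 6}) = 0
G(45) = mex({0, 1, 2, 3, 4, 6, 7}) = 5
G(46) = mex({0, 1, 2, 3, 4, 7}) = 5
G(47) = mex({0, 1, 2, 3, 4, 5, 7}) = 6
G(48) = mex({0, 1, 2, 3, 4, 5, 7}) = 6
G(49) = mex({0, 1, 3, 4, 5, 7}) = 2
G(50) = mex({0, 1, 2, 3, 4, 5, 6}) = 7
Therefore G(50) = 7.

7


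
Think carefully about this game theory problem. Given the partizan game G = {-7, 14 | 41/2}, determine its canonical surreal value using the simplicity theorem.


Left options: {-7, 14}, max = 14
Right options: {41/2}, min = 41/2
All options are numbers and max(Left) < min(Right), so by the simplicity theorem the value is the simplest (earliest-born) number strictly between 14 and 41/2.
Integers 15 through 20 all lie strictly between 14 and 41/2.
Among integers, the simplest (lowest birthday = smallest |n|; 0 is born on day 0, +-n on day n) is 15.
No non-integer in the interval can be simpler: if x is a non-integer in the interval, then floor(x) or ceil(x) also lies in the interval (the interval contains an integer), and both are proper prefixes of x's sign expansion, i.e. born earlier. So the game value is 15.
Game value = 15

15


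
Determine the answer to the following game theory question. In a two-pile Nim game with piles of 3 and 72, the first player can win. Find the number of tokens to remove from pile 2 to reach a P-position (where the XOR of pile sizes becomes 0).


Piles: 3 and 72
Current XOR: 3 XOR 72 = 75 (non-zero, so this is an N-position).
To make the XOR zero, we need to find a move that balances the piles.
For pile 2 (size 72): target = 72 XOR 75 = 3
We reduce pile 2 from 72 to 3.
Tokens removed: 72 - 3 = 69
Verification: 3 XOR 3 = 0

69


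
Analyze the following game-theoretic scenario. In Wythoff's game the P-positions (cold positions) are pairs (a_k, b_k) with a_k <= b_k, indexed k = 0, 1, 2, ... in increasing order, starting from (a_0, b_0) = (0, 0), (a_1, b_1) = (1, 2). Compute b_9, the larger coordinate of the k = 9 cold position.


By Wythoff's theorem, a_k = floor(k * phi) and b_k = floor(k * phi^2) = a_k + k, where phi = (1 + sqrt(5))/2 is the golden ratio.
phi = (1 + sqrt(5))/2 = 1.618034
phi^2 = phi + 1 = 2.618034
k = 9
k * phi^2 = 9 * 2.618034 = 23.562306
b_9 = floor(k * phi^2) = 23 (check: a_9 + k = 14 + 9 = 23)

23


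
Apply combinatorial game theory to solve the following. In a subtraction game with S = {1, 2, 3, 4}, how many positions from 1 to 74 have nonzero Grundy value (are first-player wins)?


Subtraction set S = {1, 2, 3, 4}, so G(n) = n mod 5.
G(n) = 0 when n is a multiple of 5.
Multiples of 5 in [1, 74]: 14
N-positions (nonzero Grundy) = 74 - 14 = 60

60


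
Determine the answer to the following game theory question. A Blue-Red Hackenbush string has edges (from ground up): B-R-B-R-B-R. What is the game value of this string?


Edges (from ground): B-R-B-R-B-R
By Berlekamp's sign-expansion rule, a Blue-Red Hackenbush stalk has the value of the surreal number whose sign sequence is the edge sequence with B -> + and R -> -.
Sign sequence: +-+-+-
Trace the sign expansion in the surreal number tree, starting from 0:
Edge 1: B (sign +) -> bounds (0, +inf), value = 1
Edge 2: R (sign -) -> bounds (0, 1), value = 1/2
Edge 3: B (sign +) -> bounds (1/2, 1), value = 3/4
Edge 4: R (sign -) -> bounds (1/2, 3/4), value = 5/8
Edge 5: B (sign +) -> bounds (5/8, 3/4), value = 11/16
Edge 6: R (sign -) -> bounds (5/8, 11/16), value = 21/32
Game value = 21/32

21/32


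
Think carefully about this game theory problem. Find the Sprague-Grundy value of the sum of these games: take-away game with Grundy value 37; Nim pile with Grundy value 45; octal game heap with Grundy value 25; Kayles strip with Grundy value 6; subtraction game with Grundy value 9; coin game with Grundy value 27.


By the Sprague-Grundy theorem, the Grundy value of a sum of games is the XOR of individual Grundy values.
take-away game: Grundy value = 37. Running XOR: 0 XOR 37 = 37
Nim pile: Grundy value = 45. Running XOR: 37 XOR 45 = 8
octal game heap: Grundy value = 25. Running XOR: 8 XOR 25 = 17
Kayles strip: Grundy value = 6. Running XOR: 17 XOR 6 = 23
subtraction game: Grundy value = 9. Running XOR: 23 XOR 9 = 30
coin game: Grundy value = 27. Running XOR: 30 XOR 27 = 5
The combined Grundy value is 5.

5


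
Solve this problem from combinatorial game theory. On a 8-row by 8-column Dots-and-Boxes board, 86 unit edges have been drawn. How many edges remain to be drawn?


Grid: 8 x 8 boxes, i.e. 9 rows and 9 columns of dots.
Horizontal edges: (rows + 1) * cols = 9 * 8 = 72
Vertical edges: rows * (cols + 1) = 8 * 9 = 72
Total edges: 72 + 72 = 144
Edges drawn: 86
Remaining: 144 - 86 = 58

58


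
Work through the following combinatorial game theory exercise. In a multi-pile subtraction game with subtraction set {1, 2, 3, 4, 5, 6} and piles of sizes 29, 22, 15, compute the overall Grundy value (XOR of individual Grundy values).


Subtraction set: {1, 2, 3, 4, 5, 6}
For this subtraction set, G(n) = n mod 7 (period = max + 1 = 7).
Pile 1 (size 29): G(29) = 29 mod 7 = 1
Pile 2 (size 22): G(22) = 22 mod 7 = 1
Pile 3 (size 15): G(15) = 15 mod 7 = 1
Total Grundy value = XOR of all: 1 XOR 1 XOR 1 = 1

1


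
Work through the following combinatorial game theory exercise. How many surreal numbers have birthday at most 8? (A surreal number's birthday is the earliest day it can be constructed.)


Day 0: {|} = 0 is born. Count = 1.
Day n: the number of surreal numbers born by day n is 2^(n+1) - 1.
By day 0: 2^1 - 1 = 1
By day 1: 2^2 - 1 = 3
By day 2: 2^3 - 1 = 7
By day 3: 2^4 - 1 = 15
By day 4: 2^5 - 1 = 31
By day 5: 2^6 - 1 = 63
By day 6: 2^7 - 1 = 127
By day 7: 2^8 - 1 = 255
By day 8: 2^9 - 1 = 511
By day 8: 511 surreal numbers.

511


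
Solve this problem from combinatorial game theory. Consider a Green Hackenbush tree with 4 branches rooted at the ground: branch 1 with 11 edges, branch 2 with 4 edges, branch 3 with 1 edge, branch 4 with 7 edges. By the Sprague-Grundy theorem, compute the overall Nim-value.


The tree has 4 branches from the ground vertex.
In Green Hackenbush, the Nim-value of a simple path of length k is k.
Branch 1: length 11, Nim-value = 11
Branch 2: length 4, Nim-value = 4
Branch 3: length 1, Nim-value = 1
Branch 4: length 7, Nim-value = 7
Total Nim-value = XOR of all branch values:
0 XOR 11 = 11
11 XOR 4 = 15
15 XOR 1 = 14
14 XOR 7 = 9
Nim-value of the tree = 9

9


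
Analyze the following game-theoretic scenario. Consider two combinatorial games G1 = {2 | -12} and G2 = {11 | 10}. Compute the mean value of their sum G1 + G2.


G1 = {2 | -12}, G2 = {11 | 10}
Each is a switch {a | b} with numbers a > b; its mean value is (a + b)/2, and mean value is additive over game sums: m(G1 + G2) = m(G1) + m(G2).
Mean of G1 = (2 + (-12))/2 = -10/2 = -5
Mean of G2 = (11 + (10))/2 = 21/2 = 21/2
Mean of G1 + G2 = -5 + 21/2 = 11/2

11/2


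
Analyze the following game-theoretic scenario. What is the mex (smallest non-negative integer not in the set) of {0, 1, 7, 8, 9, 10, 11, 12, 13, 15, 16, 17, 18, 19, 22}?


Set = {0, 1, 7, 8, 9, 10, 11, 12, 13, 15, 16, 17, 18, 19, 22}
0 is in the set.
1 is in the set.
2 is NOT in the set. This is the mex.
mex = 2

2


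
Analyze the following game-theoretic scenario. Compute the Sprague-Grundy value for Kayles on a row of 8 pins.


Kayles: a move removes 1 or 2 adjacent pins from a contiguous row.
Removing pins from a row of k leaves two independent rows (a, b) with a + b = k - 1 (one pin) or a + b = k - 2 (two pins); an end removal gives a = 0.
By Sprague-Grundy, G(k) = mex{ G(a) XOR G(b) } over all these splits. G(0) = 0.
G(1): splits (0,0):0^0=0 -> mex({0}) = 1
G(2): splits (0,1):0^1=1 (0,0):0^0=0 -> mex({0, 1}) = 2
G(3): splits (0,2):0^2=2 (1,1):1^1=0 (0,1):0^1=1 -> mex({0, 1, 2}) = 3
G(4): splits (0,3):0^3=3 (1,2):1^2=3 (0,2):0^2=2 (1,1):1^1=0 -> mex({0, 2, 3}) = 1
G(5): splits (0,4):0^1=1 (1,3):1^3=2 (2,2):2^2=0 (0,3):0^3=3 (1,2):1^2=3 -> mex({0, 1, 2, 3}) = 4
G(6) = mex({0, 1, 2, 4}) = 3
G(7) = mex({0, 1, 3, 4, 5}) = 2
G(8) = mex({0, 2, 3, 5, 6}) = 1
Therefore G(8) = 1.

1


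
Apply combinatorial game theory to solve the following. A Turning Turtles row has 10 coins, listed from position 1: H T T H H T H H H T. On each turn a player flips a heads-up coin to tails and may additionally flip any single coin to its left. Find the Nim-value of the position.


Coins: H T T H H T H H H T
Key fact: a single head at position k behaves exactly like a Nim heap of size k (turning it to T and optionally flipping a coin at j < k corresponds to moving the heap from k to j, or to 0), and heads combine as a disjunctive sum (two heads at the same place would cancel, matching j XOR j = 0). So the Nim-value is the XOR of the 1-indexed positions of the heads.
Face-up positions (1-indexed): [1, 4, 5, 7, 8, 9]
XOR 0 with 1: 0 XOR 1 = 1
XOR 1 with 4: 1 XOR 4 = 5
XOR 5 with 5: 5 XOR 5 = 0
XOR 0 with 7: 0 XOR 7 = 7
XOR 7 with 8: 7 XOR 8 = 15
XOR 15 with 9: 15 XOR 9 = 6
Nim-value = 6

6


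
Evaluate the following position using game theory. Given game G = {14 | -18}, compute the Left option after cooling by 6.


Original game: {14 | -18} (a switch {a | b} with a > b).
Cooling by t (for t below the temperature (a - b)/2 = 16) taxes each move by t: {a | b} cooled by t is {a - t | b + t}.
Cooling amount: t = 6
Cooled Left option: 14 - 6 = 8
Cooled Right option: -18 + 6 = -12
Cooled game: {8 | -12}
Left option = 8

8


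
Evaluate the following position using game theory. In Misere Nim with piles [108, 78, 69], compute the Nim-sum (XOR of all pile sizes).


We need the XOR (exclusive or) of all pile sizes.
After XOR-ing pile 1 (size 108): 0 XOR 108 = 108
After XOR-ing pile 2 (size 78): 108 XOR 78 = 34
After XOR-ing pile 3 (size 69): 34 XOR 69 = 103
The Nim-value of this position is 103.

103


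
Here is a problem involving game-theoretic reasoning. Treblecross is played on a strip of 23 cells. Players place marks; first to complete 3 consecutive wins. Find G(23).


Treblecross: place X on empty cells; 3-in-a-row wins.
Playing within two cells of an existing X lets the opponent win at once, so sensible play treats the cells i-2..i+2 around each X as dead. The player left with no safe cell loses, so this is a normal-play take-away game on strips of safe cells.
Placing X at cell i (0-indexed) of a strip of k safe cells leaves independent strips of sizes max(0, i-2) and max(0, k-i-3). Hence G(k) = mex{ G(max(0,i-2)) XOR G(max(0,k-i-3)) : 0 <= i < k }, with G(0) = 0.
G(1): splits (0,0):0^0=0 -> mex({0}) = 1
G(2): splits (0,0):0^0=0 -> mex({0}) = 1
G(3): splits (0,0):0^0=0 -> mex({0}) = 1
G(4): splits (0,1):0^1=1 (0,0):0^0=0 -> mex({0, 1}) = 2
G(5): splits (0,2):0^1=1 (0,1):0^1=1 (0,0):0^0=0 -> mex({0, 1}) = 2
G(6) = mex({1}) = 0
G(7) = mex({0, 1, 2}) = 3
G(8) = mex({0, 1, 2}) = 3
G(9) = mex({0, 2}) = 1
G(10) = mex({0, 2, 3}) = 1
G(11) = mex({0, 3}) = 1
G(12) = mex({1, 3}) = 0
G(13) = mex({0, 1, 2, 3}) = 4
G(14) = mex({0, 1, 2}) = 3
G(15) = mex({0, 1, 2}) = 3
G(16) = mex({0, 1, 2, 4}) = 3
G(17) = mex({0, 1, 3, 4}) = 2
G(18) = mex({0, 1, 3, 4}) = 2
G(19) = mex({0, 1, 3, 5}) = 2
G(20) = mex({0, 1, 2, 3, 5}) = 4
G(21) = mex({0, 1, 2, 3, 5}) = 4
G(22) = mex({1, 2, 6}) = 0
G(23) = mex({0, 1, 2, 3, 4, 6}) = 5
Therefore G(23) = 5.

5


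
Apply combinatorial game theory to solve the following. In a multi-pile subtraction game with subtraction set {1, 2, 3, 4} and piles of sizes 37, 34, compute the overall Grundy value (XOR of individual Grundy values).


Subtraction set: {1, 2, 3, 4}
For this subtraction set, G(n) = n mod 5 (period = max + 1 = 5).
Pile 1 (size 37): G(37) = 37 mod 5 = 2
Pile 2 (size 34): G(34) = 34 mod 5 = 4
Total Grundy value = XOR of all: 2 XOR 4 = 6

6


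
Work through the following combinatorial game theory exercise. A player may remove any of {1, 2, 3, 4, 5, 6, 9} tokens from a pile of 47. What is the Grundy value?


The subtraction set is S = {1, 2, 3, 4, 5, 6, 9}.
G(k) = mex{ G(k - s) : s in S, s <= k }. We compute iteratively: G(0) = 0.
G(1) = mex({0}) = 1
G(2) = mex({0, 1}) = 2
G(3) = mex({0, 1, 2}) = 3
G(4) = mex({0, 1, 2, 3}) = 4
G(5) = mex({0, 1, 2, 3, 4}) = 5
G(6) = mex({0, 1, 2, 3, 4, 5}) = 6
G(7) = mex({1, 2, 3, 4, 5, 6}) = 0
G(8) = mex({0, 2, 3, 4, 5, 6}) = 1
G(9) = mex({0, 1, 3, 4, 5, 6}) = 2
G(10) = mex({0, 1, 2, 4, 5, 6}) = 3
G(11) = mex({0, 1, 2, 3, 5, 6}) = 4
G(12) = mex({0, 1, 2, 3, 4, 6}) = 5
G(13) = mex({0, 1, 2, 3, 4, 5}) = 6
G(14) = mex({1, 2, 3, 4, 5, 6}) = 0
G(15) = mex({0, 2, 3, 4, 5, 6}) = 1
Observe that G(7)..G(15) = 0, 1, 2, 3, 4, 5, 6, 0, 1 repeats G(0)..G(8) = 0, 1, 2, 3, 4, 5, 6, 0, 1.
For k >= max(S) = 9, G(k) is determined by the previous 9 values G(k-9)..G(k-1); a window of 9 consecutive values has recurred shifted by 7, so by induction G(k + 7) = G(k) for all k >= 0: the sequence is periodic from the start with period 7.
One period: G(0..6) = 0, 1, 2, 3, 4, 5, 6.
47 mod 7 = 5, so G(47) = G(5) = 5.

5


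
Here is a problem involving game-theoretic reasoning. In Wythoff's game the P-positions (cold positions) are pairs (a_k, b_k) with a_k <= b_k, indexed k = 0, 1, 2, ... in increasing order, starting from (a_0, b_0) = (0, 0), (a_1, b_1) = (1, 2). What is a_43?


By Wythoff's theorem, a_k = floor(k * phi) and b_k = floor(k * phi^2) = a_k + k, where phi = (1 + sqrt(5))/2 is the golden ratio.
phi = (1 + sqrt(5))/2 = 1.618034
k = 43
k * phi = 43 * 1.618034 = 69.575462
a_43 = floor(k * phi) = 69

69


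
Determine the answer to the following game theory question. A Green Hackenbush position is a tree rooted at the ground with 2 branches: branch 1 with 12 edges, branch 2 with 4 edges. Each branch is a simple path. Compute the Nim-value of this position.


The tree has 2 branches from the ground vertex.
In Green Hackenbush, the Nim-value of a simple path of length k is k.
Branch 1: length 12, Nim-value = 12
Branch 2: length 4, Nim-value = 4
Total Nim-value = XOR of all branch values:
0 XOR 12 = 12
12 XOR 4 = 8
Nim-value of the tree = 8

8


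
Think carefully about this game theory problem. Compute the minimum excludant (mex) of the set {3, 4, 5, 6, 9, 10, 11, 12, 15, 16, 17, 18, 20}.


Set = {3, 4, 5, 6, 9, 10, 11, 12, 15, 16, 17, 18, 20}
0 is NOT in the set. This is the mex.
mex = 0

0


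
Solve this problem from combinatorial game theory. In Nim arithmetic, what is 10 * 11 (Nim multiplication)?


Nim multiplication is bilinear over XOR: (u XOR v) * w = (u*w) XOR (v*w).
So we split each operand into its bit components and XOR the pairwise Nim products.
10 = 2 + 8 (as XOR of powers of 2).
11 = 1 + 2 + 8 (as XOR of powers of 2).
Using the standard Nim-product table on single bits:
  2*2 = 3,   2*4 = 8,   2*8 = 12,
  4*4 = 6,   4*8 = 11,  8*8 = 13,
and  1*x = x (identity), k*l = l*k (commutative).
Pairwise Nim products:
  2 * 1 = 2
  2 * 2 = 3
  2 * 8 = 12
  8 * 1 = 8
  8 * 2 = 12
  8 * 8 = 13
XOR them: 2 XOR 3 XOR 12 XOR 8 XOR 12 XOR 13 = 4.
Result: 10 * 11 = 4 (in Nim).

4


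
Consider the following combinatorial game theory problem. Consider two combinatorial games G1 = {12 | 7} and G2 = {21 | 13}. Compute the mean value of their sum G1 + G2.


G1 = {12 | 7}, G2 = {21 | 13}
Each is a switch {a | b} with numbers a > b; its mean value is (a + b)/2, and mean value is additive over game sums: m(G1 + G2) = m(G1) + m(G2).
Mean of G1 = (12 + (7))/2 = 19/2 = 19/2
Mean of G2 = (21 + (13))/2 = 34/2 = 17
Mean of G1 + G2 = 19/2 + 17 = 53/2

53/2


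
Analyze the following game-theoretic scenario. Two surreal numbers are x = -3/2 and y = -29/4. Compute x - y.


x = -3/2, y = -29/4
Converting to common denominator: 4
x = -6/4, y = -29/4
x - y = -3/2 - -29/4 = 23/4

23/4


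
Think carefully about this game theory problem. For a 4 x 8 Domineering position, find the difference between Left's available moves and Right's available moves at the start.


Board is 4 x 8 (rows x cols).
Left (vertical) placements: (rows-1) * cols = 3 * 8 = 24
Right (horizontal) placements: rows * (cols-1) = 4 * 7 = 28
Advantage = Left - Right = 24 - 28 = -4

-4


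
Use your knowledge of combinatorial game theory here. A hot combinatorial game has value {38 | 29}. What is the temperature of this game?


The game is {38 | 29}, a switch {a | b} with numbers a > b.
Cooling {a | b} by t gives {a - t | b + t}, which stops being hot when a - t = b + t, i.e. at t = (a - b)/2. So the temperature of a switch is (a - b)/2.
Temperature = (Left option - Right option) / 2
= (38 - (29)) / 2
= 9 / 2
= 9/2

9/2


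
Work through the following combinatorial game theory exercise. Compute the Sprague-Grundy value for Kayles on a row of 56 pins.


Kayles: a move removes 1 or 2 adjacent pins from a contiguous row.
Removing pins from a row of k leaves two independent rows (a, b) with a + b = k - 1 (one pin) or a + b = k - 2 (two pins); an end removal gives a = 0.
By Sprague-Grundy, G(k) = mex{ G(a) XOR G(b) } over all these splits. G(0) = 0.
G(1): splits (0,0):0^0=0 -> mex({0}) = 1
G(2): splits (0,1):0^1=1 (0,0):0^0=0 -> mex({0, 1}) = 2
G(3): splits (0,2):0^2=2 (1,1):1^1=0 (0,1):0^1=1 -> mex({0, 1, 2}) = 3
G(4): splits (0,3):0^3=3 (1,2):1^2=3 (0,2):0^2=2 (1,1):1^1=0 -> mex({0, 2, 3}) = 1
G(5): splits (0,4):0^1=1 (1,3):1^3=2 (2,2):2^2=0 (0,3):0^3=3 (1,2):1^2=3 -> mex({0, 1, 2, 3}) = 4
G(6) = mex({0, 1, 2, 4}) = 3
G(7) = mex({0, 1, 3, 4, 5}) = 2
G(8) = mex({0, 2, 3, 5, 6}) = 1
G(9) = mex({0, 1, 2, 3, 6, 7}) = 4
G(10) = mex({0, 1, 3, 4, 5, 7}) = 2
G(11) = mex({0, 1, 2, 3, 4, 5}) = 6
G(12) = mex({0, 1, 2, 3, 5, 6, 7}) = 4
G(13) = mex({0, 2, 3, 4, 6, 7}) = 1
G(14) = mex({0, 1, 4, 5, 6, 7}) = 2
G(15) = mex({0, 1, 2, 3, 4, 5, 6}) = 7
G(16) = mex({0, 2, 3, 5, 6, 7}) = 1
G(17) = mex({0, 1, 2, 3, 5, 6, 7}) = 4
G(18) = mex({0, 1, 2, 4, 5, 6}) = 3
G(19) = mex({0, 1, 3, 4, 5, 7}) = 2
G(20) = mex({0, 2, 3, 4, 5, 6, 7}) = 1
G(21) = mex({0, 1, 2, 3, 5, 6, 7}) = 4
G(22) = mex({0, 1, 2, 3, 4, 5, 7}) = 6
G(23) = mex({0, 1, 2, 3, 4, 5, 6}) = 7
G(24) = mex({0, 1, 2, 3, 5, 6, 7}) = 4
G(25) = mex({0, 2, 3, 4, 6, 7}) = 1
G(26) = mex({0, 1, 3, 4, 5, 6, 7}) = 2
G(27) = mex({0, 1, 2, 3, 4, 5, 6, 7}) = 8
G(28) = mex({0, 1, 2, 3, 4, 6, 7, 8}) = 5
G(29) = mex({0, 1, 2, 3, 5, 6, 7, 8, 9}) = 4
G(30) = mex({0, 1, 2, 3, 4, 5, 6, 9, 10}) = 7
G(31) = mex({0, 1, 3, 4, 5, 7, 10, 11}) = 2
G(32) = mex({0, 2, 3, 4, 5, 6, 7, 9, 11}) = 1
G(33) = mex({0, 1, 2, 3, 4, 5, 6, 7, 9, 12}) = 8
G(34) = mex({0, 1, 2, 3, 4, 5, 7, 8, 11, 12}) = 6
G(35) = mex({0, 1, 2, 3, 4, 5, 6, 8, 9, 10, 11}) = 7
G(36) = mex({0, 1, 2, 3, 5, 6, 7, 9, 10}) = 4
G(37) = mex({0, 2, 3, 4, 6, 7, 9, 10, 11, 12}) = 1
G(38) = mex({0, 1, 3, 4, 5, 6, 7, 9, 10, 11, 12}) = 2
G(39) = mex({0, 1, 2, 4, 5, 6, 7, 9, 10, 12, 14}) = 3
G(40) = mex({0, 2, 3, 4, 6, 7, 11, 12, 14}) = 1
G(41) = mex({0, 1, 2, 3, 5, 6, 7, 9, 10, 11, 12}) = 4
G(42) = mex({0, 1, 2, 3, 4, 5, 6, 9, 10}) = 7
G(43) = mex({0, 1, 3, 4, 5, 7, 9, 10, 12, 15}) = 2
G(44) = mex({0, 2, 3, 4, 5, 6, 7, 9, 10, 12, 15}) = 1
G(45) = mex({0, 1, 2, 3, 4, 5, 6, 7, 9, 10, 12, 14}) = 8
G(46) = mex({0, 1, 3, 4, 5, 7, 8, 11, 12, 14}) = 2
G(47) = mex({0, 1, 2, 3, 4, 5, 6, 8, 9, 10, 11, 12}) = 7
G(48) = mex({0, 1, 2, 3, 5, 6, 7, 9, 10}) = 4
G(49) = mex({0, 2, 3, 4, 6, 7, 9, 10, 11, 12, 15}) = 1
G(50) = mex({0, 1, 4, 5, 6, 7, 9, 11, 12, 14, 15}) = 2
G(51) = mex({0, 1, 2, 3, 4, 5, 6, 7, 9, 12, 14, 15}) = 8
G(52) = mex({0, 2, 3, 4, 5, 6, 7, 8, 11, 12, 15}) = 1
G(53) = mex({0, 1, 2, 3, 5, 6, 7, 8, 9, 10, 11, 12}) = 4
G(54) = mex({0, 1, 2, 3, 4, 5, 6, 9, 10}) = 7
G(55) = mex({0, 1, 3, 4, 5, 7, 9, 10, 11, 12}) = 2
G(56) = mex({0, 2, 3, 4, 5, 6, 7, 9, 10, 11, 12, 13, 14}) = 1
Therefore G(56) = 1.

1
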